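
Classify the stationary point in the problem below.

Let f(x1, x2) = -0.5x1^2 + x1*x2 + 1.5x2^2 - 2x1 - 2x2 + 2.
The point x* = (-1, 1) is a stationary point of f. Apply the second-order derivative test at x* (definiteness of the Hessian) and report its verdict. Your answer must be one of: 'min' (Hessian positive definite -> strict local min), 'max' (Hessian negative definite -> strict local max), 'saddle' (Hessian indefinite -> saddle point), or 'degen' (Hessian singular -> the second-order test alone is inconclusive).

Compute the Hessian H = grad^2 f:
  H = [[-1, 1], [1, 3]]
Verify stationarity: grad f(x*) = H x* + g = (0, 0).
Eigenvalues of H: -1.2361, 3.2361.
Eigenvalues have mixed signs, so H is indefinite -> x* is a saddle point.

saddle


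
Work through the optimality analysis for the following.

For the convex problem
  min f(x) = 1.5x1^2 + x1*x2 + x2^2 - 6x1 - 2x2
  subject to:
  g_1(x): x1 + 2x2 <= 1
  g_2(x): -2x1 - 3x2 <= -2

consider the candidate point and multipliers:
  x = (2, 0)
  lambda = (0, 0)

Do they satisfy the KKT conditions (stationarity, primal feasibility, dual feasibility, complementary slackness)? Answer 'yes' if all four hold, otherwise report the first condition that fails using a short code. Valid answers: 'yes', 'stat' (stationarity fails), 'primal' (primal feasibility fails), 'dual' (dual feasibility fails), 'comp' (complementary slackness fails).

Gradient of f: grad f(x) = Q x + c = (0, 0)
Constraint values g_i(x) = a_i^T x - b_i:
  g_1((2, 0)) = 1
  g_2((2, 0)) = -2
Stationarity residual: grad f(x) + sum_i lambda_i a_i = (0, 0)
  -> stationarity OK
Primal feasibility (all g_i <= 0): FAILS
Dual feasibility (all lambda_i >= 0): OK
Complementary slackness (lambda_i * g_i(x) = 0 for all i): OK

Verdict: the first failing condition is primal_feasibility -> primal.

primal


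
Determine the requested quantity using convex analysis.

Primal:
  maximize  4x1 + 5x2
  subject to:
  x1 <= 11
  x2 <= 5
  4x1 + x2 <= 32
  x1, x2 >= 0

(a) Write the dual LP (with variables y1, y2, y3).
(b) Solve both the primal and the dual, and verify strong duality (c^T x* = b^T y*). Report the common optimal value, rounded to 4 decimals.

The standard primal-dual pair for 'max c^T x s.t. A x <= b, x >= 0' is:
  Dual:  min b^T y  s.t.  A^T y >= c,  y >= 0.

So the dual LP is:
  minimize  11y1 + 5y2 + 32y3
  subject to:
    y1 + 4y3 >= 4
    y2 + y3 >= 5
    y1, y2, y3 >= 0

Solving the primal: x* = (6.75, 5).
  primal value c^T x* = 52.
Solving the dual: y* = (0, 4, 1).
  dual value b^T y* = 52.
Strong duality: c^T x* = b^T y*. Confirmed.

52


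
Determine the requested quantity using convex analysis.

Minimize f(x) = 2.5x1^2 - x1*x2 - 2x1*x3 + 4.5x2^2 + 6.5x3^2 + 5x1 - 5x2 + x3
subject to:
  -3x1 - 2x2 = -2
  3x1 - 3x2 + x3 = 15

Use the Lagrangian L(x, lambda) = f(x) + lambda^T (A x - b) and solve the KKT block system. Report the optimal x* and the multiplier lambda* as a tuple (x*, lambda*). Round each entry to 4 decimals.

Form the Lagrangian:
  L(x, lambda) = (1/2) x^T Q x + c^T x + lambda^T (A x - b)
Stationarity (grad_x L = 0): Q x + c + A^T lambda = 0.
Primal feasibility: A x = b.

This gives the KKT block system:
  [ Q   A^T ] [ x     ]   [-c ]
  [ A    0  ] [ lambda ] = [ b ]

Solving the linear system:
  x*      = (2.2806, -2.4208, 0.8958)
  lambda* = (-2.4072, -8.0845)
  f(x*)   = 70.4283

x* = (2.2806, -2.4208, 0.8958), lambda* = (-2.4072, -8.0845)


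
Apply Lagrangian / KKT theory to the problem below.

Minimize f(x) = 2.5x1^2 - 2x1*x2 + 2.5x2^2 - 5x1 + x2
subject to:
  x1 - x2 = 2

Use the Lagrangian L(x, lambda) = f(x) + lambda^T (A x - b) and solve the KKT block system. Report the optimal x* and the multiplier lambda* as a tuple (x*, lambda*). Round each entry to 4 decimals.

Form the Lagrangian:
  L(x, lambda) = (1/2) x^T Q x + c^T x + lambda^T (A x - b)
Stationarity (grad_x L = 0): Q x + c + A^T lambda = 0.
Primal feasibility: A x = b.

This gives the KKT block system:
  [ Q   A^T ] [ x     ]   [-c ]
  [ A    0  ] [ lambda ] = [ b ]

Solving the linear system:
  x*      = (1.6667, -0.3333)
  lambda* = (-4)
  f(x*)   = -0.3333

x* = (1.6667, -0.3333), lambda* = (-4)


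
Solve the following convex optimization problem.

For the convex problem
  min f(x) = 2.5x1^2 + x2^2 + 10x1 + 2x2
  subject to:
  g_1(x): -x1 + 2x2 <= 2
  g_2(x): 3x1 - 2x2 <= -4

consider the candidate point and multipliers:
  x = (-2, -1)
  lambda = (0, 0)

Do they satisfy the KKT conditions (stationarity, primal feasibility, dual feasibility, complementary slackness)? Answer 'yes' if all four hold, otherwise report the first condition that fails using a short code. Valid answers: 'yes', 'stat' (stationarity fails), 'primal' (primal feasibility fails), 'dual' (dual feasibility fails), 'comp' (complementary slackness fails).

Gradient of f: grad f(x) = Q x + c = (0, 0)
Constraint values g_i(x) = a_i^T x - b_i:
  g_1((-2, -1)) = -2
  g_2((-2, -1)) = 0
Stationarity residual: grad f(x) + sum_i lambda_i a_i = (0, 0)
  -> stationarity OK
Primal feasibility (all g_i <= 0): OK
Dual feasibility (all lambda_i >= 0): OK
Complementary slackness (lambda_i * g_i(x) = 0 for all i): OK

Verdict: yes, KKT holds.

yes


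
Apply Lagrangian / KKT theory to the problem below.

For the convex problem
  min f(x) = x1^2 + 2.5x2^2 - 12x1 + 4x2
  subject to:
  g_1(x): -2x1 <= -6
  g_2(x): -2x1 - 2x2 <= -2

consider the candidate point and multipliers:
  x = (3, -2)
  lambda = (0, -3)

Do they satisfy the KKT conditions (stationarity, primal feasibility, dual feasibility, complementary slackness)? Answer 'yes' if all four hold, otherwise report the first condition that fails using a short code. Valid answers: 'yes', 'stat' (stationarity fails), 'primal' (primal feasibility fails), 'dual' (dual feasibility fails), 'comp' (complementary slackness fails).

Gradient of f: grad f(x) = Q x + c = (-6, -6)
Constraint values g_i(x) = a_i^T x - b_i:
  g_1((3, -2)) = 0
  g_2((3, -2)) = 0
Stationarity residual: grad f(x) + sum_i lambda_i a_i = (0, 0)
  -> stationarity OK
Primal feasibility (all g_i <= 0): OK
Dual feasibility (all lambda_i >= 0): FAILS
Complementary slackness (lambda_i * g_i(x) = 0 for all i): OK

Verdict: the first failing condition is dual_feasibility -> dual.

dual


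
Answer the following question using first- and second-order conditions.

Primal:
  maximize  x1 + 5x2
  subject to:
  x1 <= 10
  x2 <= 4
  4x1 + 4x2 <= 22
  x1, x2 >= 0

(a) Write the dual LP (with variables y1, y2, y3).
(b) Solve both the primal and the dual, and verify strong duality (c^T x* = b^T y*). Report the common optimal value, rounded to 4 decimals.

The standard primal-dual pair for 'max c^T x s.t. A x <= b, x >= 0' is:
  Dual:  min b^T y  s.t.  A^T y >= c,  y >= 0.

So the dual LP is:
  minimize  10y1 + 4y2 + 22y3
  subject to:
    y1 + 4y3 >= 1
    y2 + 4y3 >= 5
    y1, y2, y3 >= 0

Solving the primal: x* = (1.5, 4).
  primal value c^T x* = 21.5.
Solving the dual: y* = (0, 4, 0.25).
  dual value b^T y* = 21.5.
Strong duality: c^T x* = b^T y*. Confirmed.

21.5


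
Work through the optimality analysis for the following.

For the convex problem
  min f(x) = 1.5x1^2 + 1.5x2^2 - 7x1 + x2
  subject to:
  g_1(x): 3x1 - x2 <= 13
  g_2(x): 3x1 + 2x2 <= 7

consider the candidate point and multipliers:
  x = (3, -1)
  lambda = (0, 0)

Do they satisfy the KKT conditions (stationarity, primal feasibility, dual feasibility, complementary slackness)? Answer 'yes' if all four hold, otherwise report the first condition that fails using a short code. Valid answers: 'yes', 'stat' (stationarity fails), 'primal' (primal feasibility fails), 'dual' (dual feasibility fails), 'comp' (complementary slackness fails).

Gradient of f: grad f(x) = Q x + c = (2, -2)
Constraint values g_i(x) = a_i^T x - b_i:
  g_1((3, -1)) = -3
  g_2((3, -1)) = 0
Stationarity residual: grad f(x) + sum_i lambda_i a_i = (2, -2)
  -> stationarity FAILS
Primal feasibility (all g_i <= 0): OK
Dual feasibility (all lambda_i >= 0): OK
Complementary slackness (lambda_i * g_i(x) = 0 for all i): OK

Verdict: the first failing condition is stationarity -> stat.

stat


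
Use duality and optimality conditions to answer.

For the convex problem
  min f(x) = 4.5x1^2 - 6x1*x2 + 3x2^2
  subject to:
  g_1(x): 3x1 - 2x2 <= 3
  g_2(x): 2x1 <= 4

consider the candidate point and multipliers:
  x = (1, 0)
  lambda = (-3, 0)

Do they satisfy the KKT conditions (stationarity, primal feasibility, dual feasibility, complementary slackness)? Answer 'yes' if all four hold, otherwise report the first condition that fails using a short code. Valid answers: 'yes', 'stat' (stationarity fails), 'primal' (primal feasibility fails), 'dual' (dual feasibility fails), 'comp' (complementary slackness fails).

Gradient of f: grad f(x) = Q x + c = (9, -6)
Constraint values g_i(x) = a_i^T x - b_i:
  g_1((1, 0)) = 0
  g_2((1, 0)) = -2
Stationarity residual: grad f(x) + sum_i lambda_i a_i = (0, 0)
  -> stationarity OK
Primal feasibility (all g_i <= 0): OK
Dual feasibility (all lambda_i >= 0): FAILS
Complementary slackness (lambda_i * g_i(x) = 0 for all i): OK

Verdict: the first failing condition is dual_feasibility -> dual.

dual


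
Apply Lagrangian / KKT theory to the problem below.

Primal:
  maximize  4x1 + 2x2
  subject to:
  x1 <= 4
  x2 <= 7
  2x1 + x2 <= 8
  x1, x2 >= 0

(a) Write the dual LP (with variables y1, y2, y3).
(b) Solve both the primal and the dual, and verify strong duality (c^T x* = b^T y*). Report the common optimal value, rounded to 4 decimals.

The standard primal-dual pair for 'max c^T x s.t. A x <= b, x >= 0' is:
  Dual:  min b^T y  s.t.  A^T y >= c,  y >= 0.

So the dual LP is:
  minimize  4y1 + 7y2 + 8y3
  subject to:
    y1 + 2y3 >= 4
    y2 + y3 >= 2
    y1, y2, y3 >= 0

Solving the primal: x* = (4, 0).
  primal value c^T x* = 16.
Solving the dual: y* = (0, 0, 2).
  dual value b^T y* = 16.
Strong duality: c^T x* = b^T y*. Confirmed.

16


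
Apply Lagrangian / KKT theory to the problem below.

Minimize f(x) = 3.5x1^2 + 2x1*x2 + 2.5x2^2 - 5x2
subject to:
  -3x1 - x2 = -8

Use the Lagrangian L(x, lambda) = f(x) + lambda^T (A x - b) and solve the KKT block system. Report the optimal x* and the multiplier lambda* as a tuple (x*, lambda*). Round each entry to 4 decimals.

Form the Lagrangian:
  L(x, lambda) = (1/2) x^T Q x + c^T x + lambda^T (A x - b)
Stationarity (grad_x L = 0): Q x + c + A^T lambda = 0.
Primal feasibility: A x = b.

This gives the KKT block system:
  [ Q   A^T ] [ x     ]   [-c ]
  [ A    0  ] [ lambda ] = [ b ]

Solving the linear system:
  x*      = (2.225, 1.325)
  lambda* = (6.075)
  f(x*)   = 20.9875

x* = (2.225, 1.325), lambda* = (6.075)


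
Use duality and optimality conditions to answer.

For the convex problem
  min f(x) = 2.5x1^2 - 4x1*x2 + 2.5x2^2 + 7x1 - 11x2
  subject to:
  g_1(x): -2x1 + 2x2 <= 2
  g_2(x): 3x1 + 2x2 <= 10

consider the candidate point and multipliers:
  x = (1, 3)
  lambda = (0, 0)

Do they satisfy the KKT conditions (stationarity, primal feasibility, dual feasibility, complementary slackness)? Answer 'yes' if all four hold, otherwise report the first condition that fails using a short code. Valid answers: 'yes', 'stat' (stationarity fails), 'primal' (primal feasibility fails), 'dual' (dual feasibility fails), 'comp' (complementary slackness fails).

Gradient of f: grad f(x) = Q x + c = (0, 0)
Constraint values g_i(x) = a_i^T x - b_i:
  g_1((1, 3)) = 2
  g_2((1, 3)) = -1
Stationarity residual: grad f(x) + sum_i lambda_i a_i = (0, 0)
  -> stationarity OK
Primal feasibility (all g_i <= 0): FAILS
Dual feasibility (all lambda_i >= 0): OK
Complementary slackness (lambda_i * g_i(x) = 0 for all i): OK

Verdict: the first failing condition is primal_feasibility -> primal.

primal


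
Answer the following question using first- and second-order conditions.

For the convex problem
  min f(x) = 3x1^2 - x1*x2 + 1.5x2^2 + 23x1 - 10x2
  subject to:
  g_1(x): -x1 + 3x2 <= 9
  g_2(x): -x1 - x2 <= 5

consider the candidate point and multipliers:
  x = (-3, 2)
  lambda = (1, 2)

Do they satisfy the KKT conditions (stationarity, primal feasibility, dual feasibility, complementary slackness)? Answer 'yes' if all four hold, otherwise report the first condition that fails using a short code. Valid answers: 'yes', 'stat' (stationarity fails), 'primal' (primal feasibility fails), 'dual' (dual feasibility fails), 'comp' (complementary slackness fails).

Gradient of f: grad f(x) = Q x + c = (3, -1)
Constraint values g_i(x) = a_i^T x - b_i:
  g_1((-3, 2)) = 0
  g_2((-3, 2)) = -4
Stationarity residual: grad f(x) + sum_i lambda_i a_i = (0, 0)
  -> stationarity OK
Primal feasibility (all g_i <= 0): OK
Dual feasibility (all lambda_i >= 0): OK
Complementary slackness (lambda_i * g_i(x) = 0 for all i): FAILS

Verdict: the first failing condition is complementary_slackness -> comp.

comp


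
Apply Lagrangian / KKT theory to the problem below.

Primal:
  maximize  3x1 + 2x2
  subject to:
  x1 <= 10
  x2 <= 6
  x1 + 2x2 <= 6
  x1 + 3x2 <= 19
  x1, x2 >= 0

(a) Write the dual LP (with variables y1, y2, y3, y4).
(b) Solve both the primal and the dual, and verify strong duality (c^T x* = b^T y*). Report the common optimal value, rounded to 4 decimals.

The standard primal-dual pair for 'max c^T x s.t. A x <= b, x >= 0' is:
  Dual:  min b^T y  s.t.  A^T y >= c,  y >= 0.

So the dual LP is:
  minimize  10y1 + 6y2 + 6y3 + 19y4
  subject to:
    y1 + y3 + y4 >= 3
    y2 + 2y3 + 3y4 >= 2
    y1, y2, y3, y4 >= 0

Solving the primal: x* = (6, 0).
  primal value c^T x* = 18.
Solving the dual: y* = (0, 0, 3, 0).
  dual value b^T y* = 18.
Strong duality: c^T x* = b^T y*. Confirmed.

18


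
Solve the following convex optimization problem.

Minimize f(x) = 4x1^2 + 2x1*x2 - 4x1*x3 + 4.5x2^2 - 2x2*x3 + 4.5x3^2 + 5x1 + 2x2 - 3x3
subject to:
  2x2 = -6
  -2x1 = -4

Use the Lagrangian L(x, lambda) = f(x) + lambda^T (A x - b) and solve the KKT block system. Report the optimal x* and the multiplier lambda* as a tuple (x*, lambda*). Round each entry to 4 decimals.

Form the Lagrangian:
  L(x, lambda) = (1/2) x^T Q x + c^T x + lambda^T (A x - b)
Stationarity (grad_x L = 0): Q x + c + A^T lambda = 0.
Primal feasibility: A x = b.

This gives the KKT block system:
  [ Q   A^T ] [ x     ]   [-c ]
  [ A    0  ] [ lambda ] = [ b ]

Solving the linear system:
  x*      = (2, -3, 0.5556)
  lambda* = (11.0556, 6.3889)
  f(x*)   = 47.1111

x* = (2, -3, 0.5556), lambda* = (11.0556, 6.3889)


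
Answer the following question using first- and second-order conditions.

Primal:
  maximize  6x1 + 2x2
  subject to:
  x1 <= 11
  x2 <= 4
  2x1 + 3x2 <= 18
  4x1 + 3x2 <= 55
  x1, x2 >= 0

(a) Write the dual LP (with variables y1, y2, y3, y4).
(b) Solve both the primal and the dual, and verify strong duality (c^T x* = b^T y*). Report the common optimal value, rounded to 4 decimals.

The standard primal-dual pair for 'max c^T x s.t. A x <= b, x >= 0' is:
  Dual:  min b^T y  s.t.  A^T y >= c,  y >= 0.

So the dual LP is:
  minimize  11y1 + 4y2 + 18y3 + 55y4
  subject to:
    y1 + 2y3 + 4y4 >= 6
    y2 + 3y3 + 3y4 >= 2
    y1, y2, y3, y4 >= 0

Solving the primal: x* = (9, 0).
  primal value c^T x* = 54.
Solving the dual: y* = (0, 0, 3, 0).
  dual value b^T y* = 54.
Strong duality: c^T x* = b^T y*. Confirmed.

54


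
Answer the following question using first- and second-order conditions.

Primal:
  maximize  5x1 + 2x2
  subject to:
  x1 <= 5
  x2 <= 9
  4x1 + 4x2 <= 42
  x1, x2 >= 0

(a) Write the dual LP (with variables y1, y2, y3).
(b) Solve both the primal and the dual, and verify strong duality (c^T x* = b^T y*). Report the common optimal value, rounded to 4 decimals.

The standard primal-dual pair for 'max c^T x s.t. A x <= b, x >= 0' is:
  Dual:  min b^T y  s.t.  A^T y >= c,  y >= 0.

So the dual LP is:
  minimize  5y1 + 9y2 + 42y3
  subject to:
    y1 + 4y3 >= 5
    y2 + 4y3 >= 2
    y1, y2, y3 >= 0

Solving the primal: x* = (5, 5.5).
  primal value c^T x* = 36.
Solving the dual: y* = (3, 0, 0.5).
  dual value b^T y* = 36.
Strong duality: c^T x* = b^T y*. Confirmed.

36


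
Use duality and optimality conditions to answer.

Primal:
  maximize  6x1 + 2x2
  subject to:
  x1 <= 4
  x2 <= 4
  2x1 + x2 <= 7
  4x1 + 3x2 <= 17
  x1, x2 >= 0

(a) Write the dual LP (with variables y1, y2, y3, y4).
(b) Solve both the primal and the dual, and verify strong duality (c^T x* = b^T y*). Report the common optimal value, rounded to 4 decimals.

The standard primal-dual pair for 'max c^T x s.t. A x <= b, x >= 0' is:
  Dual:  min b^T y  s.t.  A^T y >= c,  y >= 0.

So the dual LP is:
  minimize  4y1 + 4y2 + 7y3 + 17y4
  subject to:
    y1 + 2y3 + 4y4 >= 6
    y2 + y3 + 3y4 >= 2
    y1, y2, y3, y4 >= 0

Solving the primal: x* = (3.5, 0).
  primal value c^T x* = 21.
Solving the dual: y* = (0, 0, 3, 0).
  dual value b^T y* = 21.
Strong duality: c^T x* = b^T y*. Confirmed.

21


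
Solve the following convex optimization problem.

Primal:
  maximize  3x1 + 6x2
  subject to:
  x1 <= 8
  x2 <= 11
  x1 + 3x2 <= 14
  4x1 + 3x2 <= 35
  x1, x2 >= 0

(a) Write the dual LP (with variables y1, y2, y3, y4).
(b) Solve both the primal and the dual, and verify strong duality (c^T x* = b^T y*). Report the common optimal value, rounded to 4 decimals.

The standard primal-dual pair for 'max c^T x s.t. A x <= b, x >= 0' is:
  Dual:  min b^T y  s.t.  A^T y >= c,  y >= 0.

So the dual LP is:
  minimize  8y1 + 11y2 + 14y3 + 35y4
  subject to:
    y1 + y3 + 4y4 >= 3
    y2 + 3y3 + 3y4 >= 6
    y1, y2, y3, y4 >= 0

Solving the primal: x* = (7, 2.3333).
  primal value c^T x* = 35.
Solving the dual: y* = (0, 0, 1.6667, 0.3333).
  dual value b^T y* = 35.
Strong duality: c^T x* = b^T y*. Confirmed.

35


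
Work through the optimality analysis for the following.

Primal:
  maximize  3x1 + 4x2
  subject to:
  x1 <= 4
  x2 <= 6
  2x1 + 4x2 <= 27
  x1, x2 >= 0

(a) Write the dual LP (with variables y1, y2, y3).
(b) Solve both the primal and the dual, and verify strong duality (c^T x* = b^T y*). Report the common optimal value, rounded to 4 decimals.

The standard primal-dual pair for 'max c^T x s.t. A x <= b, x >= 0' is:
  Dual:  min b^T y  s.t.  A^T y >= c,  y >= 0.

So the dual LP is:
  minimize  4y1 + 6y2 + 27y3
  subject to:
    y1 + 2y3 >= 3
    y2 + 4y3 >= 4
    y1, y2, y3 >= 0

Solving the primal: x* = (4, 4.75).
  primal value c^T x* = 31.
Solving the dual: y* = (1, 0, 1).
  dual value b^T y* = 31.
Strong duality: c^T x* = b^T y*. Confirmed.

31


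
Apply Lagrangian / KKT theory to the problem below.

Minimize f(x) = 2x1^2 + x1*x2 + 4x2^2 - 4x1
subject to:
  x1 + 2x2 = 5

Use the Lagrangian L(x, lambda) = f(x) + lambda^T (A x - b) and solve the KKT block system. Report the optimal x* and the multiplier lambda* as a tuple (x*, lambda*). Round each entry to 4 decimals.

Form the Lagrangian:
  L(x, lambda) = (1/2) x^T Q x + c^T x + lambda^T (A x - b)
Stationarity (grad_x L = 0): Q x + c + A^T lambda = 0.
Primal feasibility: A x = b.

This gives the KKT block system:
  [ Q   A^T ] [ x     ]   [-c ]
  [ A    0  ] [ lambda ] = [ b ]

Solving the linear system:
  x*      = (2.3, 1.35)
  lambda* = (-6.55)
  f(x*)   = 11.775

x* = (2.3, 1.35), lambda* = (-6.55)


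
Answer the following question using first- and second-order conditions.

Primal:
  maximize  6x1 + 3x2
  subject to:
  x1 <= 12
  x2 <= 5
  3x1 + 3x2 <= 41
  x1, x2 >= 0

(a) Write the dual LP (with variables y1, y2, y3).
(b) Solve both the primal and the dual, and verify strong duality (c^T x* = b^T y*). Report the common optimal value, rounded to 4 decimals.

The standard primal-dual pair for 'max c^T x s.t. A x <= b, x >= 0' is:
  Dual:  min b^T y  s.t.  A^T y >= c,  y >= 0.

So the dual LP is:
  minimize  12y1 + 5y2 + 41y3
  subject to:
    y1 + 3y3 >= 6
    y2 + 3y3 >= 3
    y1, y2, y3 >= 0

Solving the primal: x* = (12, 1.6667).
  primal value c^T x* = 77.
Solving the dual: y* = (3, 0, 1).
  dual value b^T y* = 77.
Strong duality: c^T x* = b^T y*. Confirmed.

77


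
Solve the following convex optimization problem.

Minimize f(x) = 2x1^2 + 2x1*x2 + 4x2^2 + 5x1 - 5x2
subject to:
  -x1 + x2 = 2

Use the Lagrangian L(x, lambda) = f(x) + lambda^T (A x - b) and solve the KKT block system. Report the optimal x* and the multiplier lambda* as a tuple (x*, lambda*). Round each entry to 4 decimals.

Form the Lagrangian:
  L(x, lambda) = (1/2) x^T Q x + c^T x + lambda^T (A x - b)
Stationarity (grad_x L = 0): Q x + c + A^T lambda = 0.
Primal feasibility: A x = b.

This gives the KKT block system:
  [ Q   A^T ] [ x     ]   [-c ]
  [ A    0  ] [ lambda ] = [ b ]

Solving the linear system:
  x*      = (-1.25, 0.75)
  lambda* = (1.5)
  f(x*)   = -6.5

x* = (-1.25, 0.75), lambda* = (1.5)


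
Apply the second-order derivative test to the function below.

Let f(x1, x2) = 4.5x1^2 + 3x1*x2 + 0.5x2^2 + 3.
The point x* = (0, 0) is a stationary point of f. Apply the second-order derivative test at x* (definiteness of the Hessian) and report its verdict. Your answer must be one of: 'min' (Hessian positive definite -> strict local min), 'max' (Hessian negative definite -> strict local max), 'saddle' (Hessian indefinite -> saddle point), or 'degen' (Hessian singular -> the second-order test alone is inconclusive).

Compute the Hessian H = grad^2 f:
  H = [[9, 3], [3, 1]]
Verify stationarity: grad f(x*) = H x* + g = (0, 0).
Eigenvalues of H: 0, 10.
H has a zero eigenvalue (singular; positive semidefinite but not definite), so H is neither positive definite, negative definite, nor indefinite. The second-order test alone is inconclusive -> degen.
(Indeed, f is constant along the null direction of H through x*, so x* is not a strict local extremum.)

degen


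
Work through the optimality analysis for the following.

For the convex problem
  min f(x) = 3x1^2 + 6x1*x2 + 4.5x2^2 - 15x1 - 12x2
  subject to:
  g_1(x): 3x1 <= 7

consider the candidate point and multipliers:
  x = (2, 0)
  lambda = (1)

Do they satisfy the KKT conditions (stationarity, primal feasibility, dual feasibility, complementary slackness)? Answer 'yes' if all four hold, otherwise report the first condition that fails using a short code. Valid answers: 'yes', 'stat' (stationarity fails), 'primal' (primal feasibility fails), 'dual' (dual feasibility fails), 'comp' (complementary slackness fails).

Gradient of f: grad f(x) = Q x + c = (-3, 0)
Constraint values g_i(x) = a_i^T x - b_i:
  g_1((2, 0)) = -1
Stationarity residual: grad f(x) + sum_i lambda_i a_i = (0, 0)
  -> stationarity OK
Primal feasibility (all g_i <= 0): OK
Dual feasibility (all lambda_i >= 0): OK
Complementary slackness (lambda_i * g_i(x) = 0 for all i): FAILS

Verdict: the first failing condition is complementary_slackness -> comp.

comp


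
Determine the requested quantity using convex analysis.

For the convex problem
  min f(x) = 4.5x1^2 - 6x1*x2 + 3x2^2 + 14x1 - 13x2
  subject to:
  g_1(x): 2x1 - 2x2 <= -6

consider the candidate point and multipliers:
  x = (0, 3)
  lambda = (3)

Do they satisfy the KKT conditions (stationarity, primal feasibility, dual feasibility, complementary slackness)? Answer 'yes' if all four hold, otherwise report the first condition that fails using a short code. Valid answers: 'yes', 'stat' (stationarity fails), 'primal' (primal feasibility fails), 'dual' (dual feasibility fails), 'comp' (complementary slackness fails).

Gradient of f: grad f(x) = Q x + c = (-4, 5)
Constraint values g_i(x) = a_i^T x - b_i:
  g_1((0, 3)) = 0
Stationarity residual: grad f(x) + sum_i lambda_i a_i = (2, -1)
  -> stationarity FAILS
Primal feasibility (all g_i <= 0): OK
Dual feasibility (all lambda_i >= 0): OK
Complementary slackness (lambda_i * g_i(x) = 0 for all i): OK

Verdict: the first failing condition is stationarity -> stat.

stat


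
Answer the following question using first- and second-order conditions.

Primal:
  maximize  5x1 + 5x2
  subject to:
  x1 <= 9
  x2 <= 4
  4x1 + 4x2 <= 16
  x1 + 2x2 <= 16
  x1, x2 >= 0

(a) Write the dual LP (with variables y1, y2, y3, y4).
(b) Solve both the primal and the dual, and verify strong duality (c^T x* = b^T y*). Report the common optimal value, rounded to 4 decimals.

The standard primal-dual pair for 'max c^T x s.t. A x <= b, x >= 0' is:
  Dual:  min b^T y  s.t.  A^T y >= c,  y >= 0.

So the dual LP is:
  minimize  9y1 + 4y2 + 16y3 + 16y4
  subject to:
    y1 + 4y3 + y4 >= 5
    y2 + 4y3 + 2y4 >= 5
    y1, y2, y3, y4 >= 0

Solving the primal: x* = (4, 0).
  primal value c^T x* = 20.
Solving the dual: y* = (0, 0, 1.25, 0).
  dual value b^T y* = 20.
Strong duality: c^T x* = b^T y*. Confirmed.

20


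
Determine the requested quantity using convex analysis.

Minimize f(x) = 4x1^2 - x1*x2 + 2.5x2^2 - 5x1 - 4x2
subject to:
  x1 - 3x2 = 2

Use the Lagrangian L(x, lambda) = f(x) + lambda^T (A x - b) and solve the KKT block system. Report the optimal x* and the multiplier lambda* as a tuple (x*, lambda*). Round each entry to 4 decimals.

Form the Lagrangian:
  L(x, lambda) = (1/2) x^T Q x + c^T x + lambda^T (A x - b)
Stationarity (grad_x L = 0): Q x + c + A^T lambda = 0.
Primal feasibility: A x = b.

This gives the KKT block system:
  [ Q   A^T ] [ x     ]   [-c ]
  [ A    0  ] [ lambda ] = [ b ]

Solving the linear system:
  x*      = (0.8592, -0.3803)
  lambda* = (-2.2535)
  f(x*)   = 0.8662

x* = (0.8592, -0.3803), lambda* = (-2.2535)


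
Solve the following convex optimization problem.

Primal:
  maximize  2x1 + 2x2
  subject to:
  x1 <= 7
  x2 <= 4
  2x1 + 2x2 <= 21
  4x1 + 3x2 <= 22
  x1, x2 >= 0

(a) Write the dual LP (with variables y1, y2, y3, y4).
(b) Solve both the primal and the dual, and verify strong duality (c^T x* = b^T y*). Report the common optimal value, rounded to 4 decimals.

The standard primal-dual pair for 'max c^T x s.t. A x <= b, x >= 0' is:
  Dual:  min b^T y  s.t.  A^T y >= c,  y >= 0.

So the dual LP is:
  minimize  7y1 + 4y2 + 21y3 + 22y4
  subject to:
    y1 + 2y3 + 4y4 >= 2
    y2 + 2y3 + 3y4 >= 2
    y1, y2, y3, y4 >= 0

Solving the primal: x* = (2.5, 4).
  primal value c^T x* = 13.
Solving the dual: y* = (0, 0.5, 0, 0.5).
  dual value b^T y* = 13.
Strong duality: c^T x* = b^T y*. Confirmed.

13


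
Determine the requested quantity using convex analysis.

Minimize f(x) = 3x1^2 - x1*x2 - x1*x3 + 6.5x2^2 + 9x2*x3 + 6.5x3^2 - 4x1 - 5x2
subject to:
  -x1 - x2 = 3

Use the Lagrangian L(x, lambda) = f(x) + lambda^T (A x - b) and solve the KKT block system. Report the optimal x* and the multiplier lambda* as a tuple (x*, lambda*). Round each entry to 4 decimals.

Form the Lagrangian:
  L(x, lambda) = (1/2) x^T Q x + c^T x + lambda^T (A x - b)
Stationarity (grad_x L = 0): Q x + c + A^T lambda = 0.
Primal feasibility: A x = b.

This gives the KKT block system:
  [ Q   A^T ] [ x     ]   [-c ]
  [ A    0  ] [ lambda ] = [ b ]

Solving the linear system:
  x*      = (-1.6705, -1.3295, 0.7919)
  lambda* = (-13.4855)
  f(x*)   = 26.8931

x* = (-1.6705, -1.3295, 0.7919), lambda* = (-13.4855)


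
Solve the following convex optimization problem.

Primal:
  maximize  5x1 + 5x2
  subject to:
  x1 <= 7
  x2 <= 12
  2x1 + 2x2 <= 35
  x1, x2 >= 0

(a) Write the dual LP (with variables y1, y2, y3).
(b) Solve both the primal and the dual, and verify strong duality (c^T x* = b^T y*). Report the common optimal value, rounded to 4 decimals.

The standard primal-dual pair for 'max c^T x s.t. A x <= b, x >= 0' is:
  Dual:  min b^T y  s.t.  A^T y >= c,  y >= 0.

So the dual LP is:
  minimize  7y1 + 12y2 + 35y3
  subject to:
    y1 + 2y3 >= 5
    y2 + 2y3 >= 5
    y1, y2, y3 >= 0

Solving the primal: x* = (5.5, 12).
  primal value c^T x* = 87.5.
Solving the dual: y* = (0, 0, 2.5).
  dual value b^T y* = 87.5.
Strong duality: c^T x* = b^T y*. Confirmed.

87.5


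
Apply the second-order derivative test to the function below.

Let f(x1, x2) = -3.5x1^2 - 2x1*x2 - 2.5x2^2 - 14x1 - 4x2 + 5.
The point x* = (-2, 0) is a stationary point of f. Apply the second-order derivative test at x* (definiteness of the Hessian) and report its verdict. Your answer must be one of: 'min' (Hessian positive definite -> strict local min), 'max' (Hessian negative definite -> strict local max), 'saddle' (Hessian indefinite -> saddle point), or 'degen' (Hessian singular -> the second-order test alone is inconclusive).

Compute the Hessian H = grad^2 f:
  H = [[-7, -2], [-2, -5]]
Verify stationarity: grad f(x*) = H x* + g = (0, 0).
Eigenvalues of H: -8.2361, -3.7639.
Both eigenvalues < 0, so H is negative definite -> x* is a strict local max.

max


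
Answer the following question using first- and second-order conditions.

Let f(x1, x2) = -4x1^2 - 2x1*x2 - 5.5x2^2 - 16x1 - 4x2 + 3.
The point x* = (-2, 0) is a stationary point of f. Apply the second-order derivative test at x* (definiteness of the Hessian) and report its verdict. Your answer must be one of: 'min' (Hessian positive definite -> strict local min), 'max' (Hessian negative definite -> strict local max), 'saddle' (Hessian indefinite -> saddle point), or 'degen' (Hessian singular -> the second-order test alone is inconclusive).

Compute the Hessian H = grad^2 f:
  H = [[-8, -2], [-2, -11]]
Verify stationarity: grad f(x*) = H x* + g = (0, 0).
Eigenvalues of H: -12, -7.
Both eigenvalues < 0, so H is negative definite -> x* is a strict local max.

max


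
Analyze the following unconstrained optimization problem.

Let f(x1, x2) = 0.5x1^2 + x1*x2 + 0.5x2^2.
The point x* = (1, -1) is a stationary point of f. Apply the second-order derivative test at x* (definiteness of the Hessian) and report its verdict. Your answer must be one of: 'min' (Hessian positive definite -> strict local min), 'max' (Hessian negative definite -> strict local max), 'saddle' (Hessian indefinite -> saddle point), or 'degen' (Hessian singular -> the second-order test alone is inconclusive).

Compute the Hessian H = grad^2 f:
  H = [[1, 1], [1, 1]]
Verify stationarity: grad f(x*) = H x* + g = (0, 0).
Eigenvalues of H: 0, 2.
H has a zero eigenvalue (singular; positive semidefinite but not definite), so H is neither positive definite, negative definite, nor indefinite. The second-order test alone is inconclusive -> degen.
(Indeed, f is constant along the null direction of H through x*, so x* is not a strict local extremum.)

degen


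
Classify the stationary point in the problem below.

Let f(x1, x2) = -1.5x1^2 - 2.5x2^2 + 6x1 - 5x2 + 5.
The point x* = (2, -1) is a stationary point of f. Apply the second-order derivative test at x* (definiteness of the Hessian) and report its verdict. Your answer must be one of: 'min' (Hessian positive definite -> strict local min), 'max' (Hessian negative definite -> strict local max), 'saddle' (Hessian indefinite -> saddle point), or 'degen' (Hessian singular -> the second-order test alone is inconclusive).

Compute the Hessian H = grad^2 f:
  H = [[-3, 0], [0, -5]]
Verify stationarity: grad f(x*) = H x* + g = (0, 0).
Eigenvalues of H: -5, -3.
Both eigenvalues < 0, so H is negative definite -> x* is a strict local max.

max


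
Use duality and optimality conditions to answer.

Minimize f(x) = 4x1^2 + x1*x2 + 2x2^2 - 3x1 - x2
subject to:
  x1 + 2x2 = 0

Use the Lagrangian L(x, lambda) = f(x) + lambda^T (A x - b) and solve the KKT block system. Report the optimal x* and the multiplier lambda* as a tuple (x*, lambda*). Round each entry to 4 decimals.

Form the Lagrangian:
  L(x, lambda) = (1/2) x^T Q x + c^T x + lambda^T (A x - b)
Stationarity (grad_x L = 0): Q x + c + A^T lambda = 0.
Primal feasibility: A x = b.

This gives the KKT block system:
  [ Q   A^T ] [ x     ]   [-c ]
  [ A    0  ] [ lambda ] = [ b ]

Solving the linear system:
  x*      = (0.3125, -0.1563)
  lambda* = (0.6563)
  f(x*)   = -0.3906

x* = (0.3125, -0.1563), lambda* = (0.6563)


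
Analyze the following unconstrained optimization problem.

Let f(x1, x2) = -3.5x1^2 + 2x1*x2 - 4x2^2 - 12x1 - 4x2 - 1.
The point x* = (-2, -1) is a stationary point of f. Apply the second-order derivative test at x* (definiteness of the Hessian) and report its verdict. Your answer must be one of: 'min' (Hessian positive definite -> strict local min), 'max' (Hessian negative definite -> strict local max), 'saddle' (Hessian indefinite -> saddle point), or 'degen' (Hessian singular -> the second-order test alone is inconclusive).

Compute the Hessian H = grad^2 f:
  H = [[-7, 2], [2, -8]]
Verify stationarity: grad f(x*) = H x* + g = (0, 0).
Eigenvalues of H: -9.5616, -5.4384.
Both eigenvalues < 0, so H is negative definite -> x* is a strict local max.

max


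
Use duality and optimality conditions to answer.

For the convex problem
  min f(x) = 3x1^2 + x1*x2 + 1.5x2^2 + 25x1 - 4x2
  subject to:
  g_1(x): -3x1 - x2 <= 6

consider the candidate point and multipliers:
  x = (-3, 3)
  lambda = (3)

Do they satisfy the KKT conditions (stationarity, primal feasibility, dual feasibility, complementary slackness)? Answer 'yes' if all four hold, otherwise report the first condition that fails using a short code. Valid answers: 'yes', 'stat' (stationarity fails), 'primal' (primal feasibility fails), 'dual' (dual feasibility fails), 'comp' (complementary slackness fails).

Gradient of f: grad f(x) = Q x + c = (10, 2)
Constraint values g_i(x) = a_i^T x - b_i:
  g_1((-3, 3)) = 0
Stationarity residual: grad f(x) + sum_i lambda_i a_i = (1, -1)
  -> stationarity FAILS
Primal feasibility (all g_i <= 0): OK
Dual feasibility (all lambda_i >= 0): OK
Complementary slackness (lambda_i * g_i(x) = 0 for all i): OK

Verdict: the first failing condition is stationarity -> stat.

stat


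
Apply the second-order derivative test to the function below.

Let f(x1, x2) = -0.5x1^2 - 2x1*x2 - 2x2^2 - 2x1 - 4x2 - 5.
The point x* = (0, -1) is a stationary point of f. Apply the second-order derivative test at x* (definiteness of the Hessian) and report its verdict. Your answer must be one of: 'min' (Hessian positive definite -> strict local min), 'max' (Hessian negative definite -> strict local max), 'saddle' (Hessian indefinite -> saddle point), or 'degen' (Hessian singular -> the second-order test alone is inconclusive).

Compute the Hessian H = grad^2 f:
  H = [[-1, -2], [-2, -4]]
Verify stationarity: grad f(x*) = H x* + g = (0, 0).
Eigenvalues of H: -5, 0.
H has a zero eigenvalue (singular; negative semidefinite but not definite), so H is neither positive definite, negative definite, nor indefinite. The second-order test alone is inconclusive -> degen.
(Indeed, f is constant along the null direction of H through x*, so x* is not a strict local extremum.)

degen


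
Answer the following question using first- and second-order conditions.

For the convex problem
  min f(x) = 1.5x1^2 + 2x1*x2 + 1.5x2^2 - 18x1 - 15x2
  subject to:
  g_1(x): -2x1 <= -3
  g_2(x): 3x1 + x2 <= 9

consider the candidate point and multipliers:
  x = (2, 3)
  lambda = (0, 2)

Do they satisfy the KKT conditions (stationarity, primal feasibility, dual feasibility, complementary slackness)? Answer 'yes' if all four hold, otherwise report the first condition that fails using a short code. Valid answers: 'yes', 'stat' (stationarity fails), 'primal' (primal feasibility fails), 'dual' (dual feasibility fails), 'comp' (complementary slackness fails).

Gradient of f: grad f(x) = Q x + c = (-6, -2)
Constraint values g_i(x) = a_i^T x - b_i:
  g_1((2, 3)) = -1
  g_2((2, 3)) = 0
Stationarity residual: grad f(x) + sum_i lambda_i a_i = (0, 0)
  -> stationarity OK
Primal feasibility (all g_i <= 0): OK
Dual feasibility (all lambda_i >= 0): OK
Complementary slackness (lambda_i * g_i(x) = 0 for all i): OK

Verdict: yes, KKT holds.

yes


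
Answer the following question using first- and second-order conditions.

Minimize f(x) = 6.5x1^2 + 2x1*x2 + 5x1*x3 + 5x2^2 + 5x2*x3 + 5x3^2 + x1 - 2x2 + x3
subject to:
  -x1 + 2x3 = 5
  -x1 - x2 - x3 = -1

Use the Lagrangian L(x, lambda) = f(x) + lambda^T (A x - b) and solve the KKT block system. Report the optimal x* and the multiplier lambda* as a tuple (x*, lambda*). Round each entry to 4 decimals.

Form the Lagrangian:
  L(x, lambda) = (1/2) x^T Q x + c^T x + lambda^T (A x - b)
Stationarity (grad_x L = 0): Q x + c + A^T lambda = 0.
Primal feasibility: A x = b.

This gives the KKT block system:
  [ Q   A^T ] [ x     ]   [-c ]
  [ A    0  ] [ lambda ] = [ b ]

Solving the linear system:
  x*      = (-0.8983, -0.1525, 2.0508)
  lambda* = (-5.661, 4.9322)
  f(x*)   = 17.3475

x* = (-0.8983, -0.1525, 2.0508), lambda* = (-5.661, 4.9322)


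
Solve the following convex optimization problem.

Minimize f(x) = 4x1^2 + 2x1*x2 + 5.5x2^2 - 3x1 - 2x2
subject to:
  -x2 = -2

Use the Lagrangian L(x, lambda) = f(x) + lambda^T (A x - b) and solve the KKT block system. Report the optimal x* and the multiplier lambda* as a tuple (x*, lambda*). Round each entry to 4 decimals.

Form the Lagrangian:
  L(x, lambda) = (1/2) x^T Q x + c^T x + lambda^T (A x - b)
Stationarity (grad_x L = 0): Q x + c + A^T lambda = 0.
Primal feasibility: A x = b.

This gives the KKT block system:
  [ Q   A^T ] [ x     ]   [-c ]
  [ A    0  ] [ lambda ] = [ b ]

Solving the linear system:
  x*      = (-0.125, 2)
  lambda* = (19.75)
  f(x*)   = 17.9375

x* = (-0.125, 2), lambda* = (19.75)


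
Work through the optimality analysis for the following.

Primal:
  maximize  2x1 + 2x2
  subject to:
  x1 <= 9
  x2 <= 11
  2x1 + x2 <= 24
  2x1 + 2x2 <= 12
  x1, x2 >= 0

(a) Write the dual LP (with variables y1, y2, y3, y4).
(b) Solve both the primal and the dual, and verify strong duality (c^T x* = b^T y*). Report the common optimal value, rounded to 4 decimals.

The standard primal-dual pair for 'max c^T x s.t. A x <= b, x >= 0' is:
  Dual:  min b^T y  s.t.  A^T y >= c,  y >= 0.

So the dual LP is:
  minimize  9y1 + 11y2 + 24y3 + 12y4
  subject to:
    y1 + 2y3 + 2y4 >= 2
    y2 + y3 + 2y4 >= 2
    y1, y2, y3, y4 >= 0

Solving the primal: x* = (6, 0).
  primal value c^T x* = 12.
Solving the dual: y* = (0, 0, 0, 1).
  dual value b^T y* = 12.
Strong duality: c^T x* = b^T y*. Confirmed.

12


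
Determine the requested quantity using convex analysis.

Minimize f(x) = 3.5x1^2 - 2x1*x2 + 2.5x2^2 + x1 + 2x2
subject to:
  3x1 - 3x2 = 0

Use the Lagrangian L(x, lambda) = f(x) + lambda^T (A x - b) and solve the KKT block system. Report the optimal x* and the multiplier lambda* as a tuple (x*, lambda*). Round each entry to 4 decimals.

Form the Lagrangian:
  L(x, lambda) = (1/2) x^T Q x + c^T x + lambda^T (A x - b)
Stationarity (grad_x L = 0): Q x + c + A^T lambda = 0.
Primal feasibility: A x = b.

This gives the KKT block system:
  [ Q   A^T ] [ x     ]   [-c ]
  [ A    0  ] [ lambda ] = [ b ]

Solving the linear system:
  x*      = (-0.375, -0.375)
  lambda* = (0.2917)
  f(x*)   = -0.5625

x* = (-0.375, -0.375), lambda* = (0.2917)


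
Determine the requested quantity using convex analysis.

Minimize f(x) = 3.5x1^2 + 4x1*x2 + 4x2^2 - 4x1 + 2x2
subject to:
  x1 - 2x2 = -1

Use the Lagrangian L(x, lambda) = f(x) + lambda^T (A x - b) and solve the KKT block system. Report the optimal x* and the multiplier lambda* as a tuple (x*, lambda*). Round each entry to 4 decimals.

Form the Lagrangian:
  L(x, lambda) = (1/2) x^T Q x + c^T x + lambda^T (A x - b)
Stationarity (grad_x L = 0): Q x + c + A^T lambda = 0.
Primal feasibility: A x = b.

This gives the KKT block system:
  [ Q   A^T ] [ x     ]   [-c ]
  [ A    0  ] [ lambda ] = [ b ]

Solving the linear system:
  x*      = (-0.0769, 0.4615)
  lambda* = (2.6923)
  f(x*)   = 1.9615

x* = (-0.0769, 0.4615), lambda* = (2.6923)


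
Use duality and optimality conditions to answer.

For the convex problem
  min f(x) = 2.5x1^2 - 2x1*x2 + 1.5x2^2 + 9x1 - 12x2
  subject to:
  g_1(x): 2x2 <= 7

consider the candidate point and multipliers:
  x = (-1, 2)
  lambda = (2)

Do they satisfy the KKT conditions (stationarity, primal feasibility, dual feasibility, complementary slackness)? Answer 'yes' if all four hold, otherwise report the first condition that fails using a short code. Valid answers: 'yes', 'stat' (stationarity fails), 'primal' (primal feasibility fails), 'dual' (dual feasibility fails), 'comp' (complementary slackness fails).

Gradient of f: grad f(x) = Q x + c = (0, -4)
Constraint values g_i(x) = a_i^T x - b_i:
  g_1((-1, 2)) = -3
Stationarity residual: grad f(x) + sum_i lambda_i a_i = (0, 0)
  -> stationarity OK
Primal feasibility (all g_i <= 0): OK
Dual feasibility (all lambda_i >= 0): OK
Complementary slackness (lambda_i * g_i(x) = 0 for all i): FAILS

Verdict: the first failing condition is complementary_slackness -> comp.

comp
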